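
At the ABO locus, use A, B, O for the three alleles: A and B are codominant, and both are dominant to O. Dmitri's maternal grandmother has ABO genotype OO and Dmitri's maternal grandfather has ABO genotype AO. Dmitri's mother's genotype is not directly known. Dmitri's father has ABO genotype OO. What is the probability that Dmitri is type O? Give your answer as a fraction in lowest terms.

Dmitri's mother's ABO genotype from OO × AO: 1/2 AO, 1/2 OO.
Crossing each possibility with the father OO and summing P(type O): 1/2·1/2 + 1/2·1 = 3/4.

3/4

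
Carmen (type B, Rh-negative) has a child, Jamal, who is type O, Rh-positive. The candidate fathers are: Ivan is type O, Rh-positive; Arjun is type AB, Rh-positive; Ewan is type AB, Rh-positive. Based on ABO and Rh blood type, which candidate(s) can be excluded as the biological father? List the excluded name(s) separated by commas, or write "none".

Arjun, Ewan

A candidate is excluded only if no genotype consistent with his phenotype could produce a type O, Rh-positive child with a type B, Rh-negative mother.
Arjun (type AB, Rh+): no genotype consistent with that phenotype can produce a type-O Rh+ child with a type-B mother.
Ewan (type AB, Rh+): no genotype consistent with that phenotype can produce a type-O Rh+ child with a type-B mother.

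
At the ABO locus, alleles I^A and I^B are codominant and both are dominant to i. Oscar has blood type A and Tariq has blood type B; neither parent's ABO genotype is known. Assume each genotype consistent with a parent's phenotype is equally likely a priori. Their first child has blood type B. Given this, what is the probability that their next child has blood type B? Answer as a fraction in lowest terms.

5/12

Possible genotypes: Oscar ∈ {I^A I^A, I^A i}; Tariq ∈ {I^B I^B, I^B i}.
Weight each parental genotype pair by prior × P(type-B child):
  I^A i × I^B I^B: posterior weight 2/3; P(next child type B) = 1/2.
  I^A i × I^B i: posterior weight 1/3; P(next child type B) = 1/4.
Weighted sum = 5/12.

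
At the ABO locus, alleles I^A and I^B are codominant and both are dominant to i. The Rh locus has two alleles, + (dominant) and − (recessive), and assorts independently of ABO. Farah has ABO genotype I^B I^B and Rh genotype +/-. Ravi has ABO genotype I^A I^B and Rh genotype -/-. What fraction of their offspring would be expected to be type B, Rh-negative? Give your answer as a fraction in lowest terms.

1/4

ABO cross I^B I^B × I^A I^B → offspring phenotypes: 1/2 B, 1/2 AB.
Rh cross +/- × -/- → 1/2 Rh+, 1/2 Rh-.
Independent loci: P(type B, Rh-negative) = 1/2 × 1/2 = 1/4.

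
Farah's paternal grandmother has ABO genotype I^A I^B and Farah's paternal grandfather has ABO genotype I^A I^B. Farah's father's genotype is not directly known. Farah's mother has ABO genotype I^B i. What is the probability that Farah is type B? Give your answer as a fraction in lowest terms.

Farah's father's ABO genotype from I^A I^B × I^A I^B: 1/4 I^A I^A, 1/2 I^A I^B, 1/4 I^B I^B.
Crossing each possibility with the mother I^B i and summing P(type B): 1/4·0 + 1/2·1/2 + 1/4·1 = 1/2.

1/2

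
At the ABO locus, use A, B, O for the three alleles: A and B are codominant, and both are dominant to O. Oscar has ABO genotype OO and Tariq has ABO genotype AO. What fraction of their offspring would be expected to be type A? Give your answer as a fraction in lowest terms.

ABO cross OO × AO → offspring phenotypes: 1/2 O, 1/2 A.
So P(type A) = 1/2.

1/2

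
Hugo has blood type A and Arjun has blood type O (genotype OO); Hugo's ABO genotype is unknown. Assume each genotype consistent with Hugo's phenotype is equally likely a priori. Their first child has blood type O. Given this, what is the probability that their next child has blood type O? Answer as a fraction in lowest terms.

Possible genotypes: Hugo ∈ {AA, AO}; Arjun ∈ {OO}.
Weight each parental genotype pair by prior × P(type-O child):
  AO × OO: posterior weight 1; P(next child type O) = 1/2.
Weighted sum = 1/2.

1/2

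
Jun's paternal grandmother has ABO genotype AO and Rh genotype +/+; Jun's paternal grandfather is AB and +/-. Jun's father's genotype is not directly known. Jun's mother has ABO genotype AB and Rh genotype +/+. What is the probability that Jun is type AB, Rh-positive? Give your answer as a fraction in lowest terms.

3/8

Jun's father's ABO genotype from AO × AB: 1/4 AA, 1/4 AB, 1/4 AO, 1/4 BO.
Crossing each possibility with the mother AB and summing P(type AB): 1/4·1/2 + 1/4·1/2 + 1/4·1/4 + 1/4·1/4 = 3/8.
Similarly for Rh via the father's Rh distribution: P(Rh+) = 1.
Independent loci: 3/8 × 1 = 3/8.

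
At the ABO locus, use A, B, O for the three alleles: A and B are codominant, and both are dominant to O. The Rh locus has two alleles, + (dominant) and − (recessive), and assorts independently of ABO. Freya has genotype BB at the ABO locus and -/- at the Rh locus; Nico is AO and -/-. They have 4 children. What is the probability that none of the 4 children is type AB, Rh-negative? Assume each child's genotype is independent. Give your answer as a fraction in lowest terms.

1/16

ABO cross BB × AO → 1/2 B, 1/2 AB.
Rh cross -/- × -/- → 1 Rh-; so P(type AB, Rh-negative) = 1/2 × 1 = 1/2 per child.
P(not type AB, Rh-negative) = 1/2 for one child; (1/2)^4 = 1/16.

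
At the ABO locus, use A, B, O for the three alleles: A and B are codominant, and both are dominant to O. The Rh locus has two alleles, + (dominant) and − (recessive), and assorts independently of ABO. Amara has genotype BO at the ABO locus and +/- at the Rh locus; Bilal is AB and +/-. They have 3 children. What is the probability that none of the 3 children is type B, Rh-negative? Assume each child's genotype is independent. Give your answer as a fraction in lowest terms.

343/512

ABO cross BO × AB → 1/4 A, 1/2 B, 1/4 AB.
Rh cross +/- × +/- → 3/4 Rh+, 1/4 Rh-; so P(type B, Rh-negative) = 1/2 × 1/4 = 1/8 per child.
P(not type B, Rh-negative) = 7/8 for one child; (7/8)^3 = 343/512.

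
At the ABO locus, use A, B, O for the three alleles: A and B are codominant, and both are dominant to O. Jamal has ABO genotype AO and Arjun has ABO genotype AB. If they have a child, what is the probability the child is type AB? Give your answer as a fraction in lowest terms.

1/4

ABO cross AO × AB → offspring phenotypes: 1/2 A, 1/4 B, 1/4 AB.
So P(type AB) = 1/4.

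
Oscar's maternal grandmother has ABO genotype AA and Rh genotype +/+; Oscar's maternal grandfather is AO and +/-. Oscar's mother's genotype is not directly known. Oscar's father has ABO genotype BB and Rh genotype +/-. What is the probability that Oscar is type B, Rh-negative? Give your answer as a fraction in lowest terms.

Oscar's mother's ABO genotype from AA × AO: 1/2 AA, 1/2 AO.
Crossing each possibility with the father BB and summing P(type B): 1/2·0 + 1/2·1/2 = 1/4.
Similarly for Rh via the mother's Rh distribution: P(Rh-) = 1/8.
Independent loci: 1/4 × 1/8 = 1/32.

1/32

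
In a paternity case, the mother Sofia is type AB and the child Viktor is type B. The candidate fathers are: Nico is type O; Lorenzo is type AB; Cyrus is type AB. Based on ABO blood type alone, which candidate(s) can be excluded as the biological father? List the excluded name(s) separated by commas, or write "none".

A candidate is excluded only if no genotype consistent with his phenotype could produce a type B child with a type AB mother.
Every candidate has at least one consistent genotype combination, so none can be excluded.

none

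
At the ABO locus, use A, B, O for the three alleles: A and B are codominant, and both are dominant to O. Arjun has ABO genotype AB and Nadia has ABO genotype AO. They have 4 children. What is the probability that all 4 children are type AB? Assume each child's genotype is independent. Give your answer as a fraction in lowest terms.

ABO cross AB × AO → 1/2 A, 1/4 B, 1/4 AB.
So P(type AB) = 1/4 per child.
All 4 independent: (1/4)^4 = 1/256.

1/256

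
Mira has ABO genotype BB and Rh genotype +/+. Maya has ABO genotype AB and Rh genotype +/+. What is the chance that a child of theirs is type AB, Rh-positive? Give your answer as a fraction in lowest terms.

1/2

ABO cross BB × AB → offspring phenotypes: 1/2 B, 1/2 AB.
Rh cross +/+ × +/+ → 1 Rh+.
Independent loci: P(type AB, Rh-positive) = 1/2 × 1 = 1/2.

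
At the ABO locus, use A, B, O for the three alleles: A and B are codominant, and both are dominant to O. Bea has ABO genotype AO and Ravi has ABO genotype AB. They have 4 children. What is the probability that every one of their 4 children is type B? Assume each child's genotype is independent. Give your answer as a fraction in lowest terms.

1/256

ABO cross AO × AB → 1/2 A, 1/4 B, 1/4 AB.
So P(type B) = 1/4 per child.
All 4 independent: (1/4)^4 = 1/256.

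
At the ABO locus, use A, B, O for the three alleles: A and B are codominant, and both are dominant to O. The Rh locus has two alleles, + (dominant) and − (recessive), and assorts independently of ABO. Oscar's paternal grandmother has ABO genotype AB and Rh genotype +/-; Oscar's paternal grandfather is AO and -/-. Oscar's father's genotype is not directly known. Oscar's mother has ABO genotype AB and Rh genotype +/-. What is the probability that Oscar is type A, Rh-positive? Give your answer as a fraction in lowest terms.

15/64

Oscar's father's ABO genotype from AB × AO: 1/4 AA, 1/4 AB, 1/4 AO, 1/4 BO.
Crossing each possibility with the mother AB and summing P(type A): 1/4·1/2 + 1/4·1/4 + 1/4·1/2 + 1/4·1/4 = 3/8.
Similarly for Rh via the father's Rh distribution: P(Rh+) = 5/8.
Independent loci: 3/8 × 5/8 = 15/64.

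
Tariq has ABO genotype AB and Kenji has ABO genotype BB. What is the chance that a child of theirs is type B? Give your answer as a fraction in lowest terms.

ABO cross AB × BB → offspring phenotypes: 1/2 B, 1/2 AB.
So P(type B) = 1/2.

1/2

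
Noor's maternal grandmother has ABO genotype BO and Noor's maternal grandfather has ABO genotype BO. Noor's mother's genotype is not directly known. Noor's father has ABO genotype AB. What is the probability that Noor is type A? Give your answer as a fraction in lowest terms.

1/4

Noor's mother's ABO genotype from BO × BO: 1/4 BB, 1/2 BO, 1/4 OO.
Crossing each possibility with the father AB and summing P(type A): 1/4·0 + 1/2·1/4 + 1/4·1/2 = 1/4.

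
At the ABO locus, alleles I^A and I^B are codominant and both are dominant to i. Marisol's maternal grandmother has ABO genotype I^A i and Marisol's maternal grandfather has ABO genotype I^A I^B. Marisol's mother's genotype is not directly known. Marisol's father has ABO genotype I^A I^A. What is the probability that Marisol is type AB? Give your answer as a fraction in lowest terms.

1/4

Marisol's mother's ABO genotype from I^A i × I^A I^B: 1/4 I^A I^A, 1/4 I^A I^B, 1/4 I^A i, 1/4 I^B i.
Crossing each possibility with the father I^A I^A and summing P(type AB): 1/4·0 + 1/4·1/2 + 1/4·0 + 1/4·1/2 = 1/4.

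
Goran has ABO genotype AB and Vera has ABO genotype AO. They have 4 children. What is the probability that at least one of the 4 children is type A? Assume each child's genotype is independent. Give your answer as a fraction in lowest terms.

ABO cross AB × AO → 1/2 A, 1/4 B, 1/4 AB.
So P(type A) = 1/2 per child.
P(none) = (1/2)^4 = 1/16; P(at least one) = 1 − 1/16 = 15/16.

15/16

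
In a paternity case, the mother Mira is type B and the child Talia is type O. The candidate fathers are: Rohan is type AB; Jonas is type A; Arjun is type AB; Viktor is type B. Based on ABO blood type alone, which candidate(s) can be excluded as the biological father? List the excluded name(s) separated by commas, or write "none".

A candidate is excluded only if no genotype consistent with his phenotype could produce a type O child with a type B mother.
Rohan (type AB): no genotype consistent with that phenotype can produce a type-O child with a type-B mother.
Arjun (type AB): no genotype consistent with that phenotype can produce a type-O child with a type-B mother.

Rohan, Arjun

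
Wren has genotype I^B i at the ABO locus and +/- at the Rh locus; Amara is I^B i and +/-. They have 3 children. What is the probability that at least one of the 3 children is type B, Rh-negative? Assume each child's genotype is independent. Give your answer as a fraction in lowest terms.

ABO cross I^B i × I^B i → 1/4 O, 3/4 B.
Rh cross +/- × +/- → 3/4 Rh+, 1/4 Rh-; so P(type B, Rh-negative) = 3/4 × 1/4 = 3/16 per child.
P(none) = (13/16)^3 = 2197/4096; P(at least one) = 1 − 2197/4096 = 1899/4096.

1899/4096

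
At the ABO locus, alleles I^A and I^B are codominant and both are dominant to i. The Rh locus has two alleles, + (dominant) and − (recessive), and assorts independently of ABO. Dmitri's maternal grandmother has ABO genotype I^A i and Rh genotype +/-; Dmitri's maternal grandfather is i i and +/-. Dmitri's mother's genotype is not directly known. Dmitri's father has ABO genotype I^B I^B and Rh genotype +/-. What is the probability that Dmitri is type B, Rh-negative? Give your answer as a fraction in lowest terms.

Dmitri's mother's ABO genotype from I^A i × i i: 1/2 I^A i, 1/2 i i.
Crossing each possibility with the father I^B I^B and summing P(type B): 1/2·1/2 + 1/2·1 = 3/4.
Similarly for Rh via the mother's Rh distribution: P(Rh-) = 1/4.
Independent loci: 3/4 × 1/4 = 3/16.

3/16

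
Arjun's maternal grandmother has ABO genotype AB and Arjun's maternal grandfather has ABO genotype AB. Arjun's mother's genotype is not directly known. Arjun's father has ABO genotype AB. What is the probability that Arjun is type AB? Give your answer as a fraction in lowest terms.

1/2

Arjun's mother's ABO genotype from AB × AB: 1/4 AA, 1/2 AB, 1/4 BB.
Crossing each possibility with the father AB and summing P(type AB): 1/4·1/2 + 1/2·1/2 + 1/4·1/2 = 1/2.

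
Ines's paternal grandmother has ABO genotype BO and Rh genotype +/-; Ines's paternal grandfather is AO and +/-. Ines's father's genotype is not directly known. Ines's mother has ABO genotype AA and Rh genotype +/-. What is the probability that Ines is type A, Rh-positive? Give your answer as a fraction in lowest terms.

9/16

Ines's father's ABO genotype from BO × AO: 1/4 AB, 1/4 AO, 1/4 BO, 1/4 OO.
Crossing each possibility with the mother AA and summing P(type A): 1/4·1/2 + 1/4·1 + 1/4·1/2 + 1/4·1 = 3/4.
Similarly for Rh via the father's Rh distribution: P(Rh+) = 3/4.
Independent loci: 3/4 × 3/4 = 9/16.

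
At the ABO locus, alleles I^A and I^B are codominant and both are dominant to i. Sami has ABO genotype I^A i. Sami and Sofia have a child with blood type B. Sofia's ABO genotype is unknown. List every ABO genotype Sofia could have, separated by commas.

I^A I^B, I^B I^B, I^B i

For each candidate genotype of Sofia, check whether crossing it with I^A i can produce every observed child phenotype.
  I^A I^A → possible child types {A} ✗
  I^A I^B → possible child types {A, B, AB} ✓
  I^A i → possible child types {O, A} ✗
  I^B I^B → possible child types {B, AB} ✓
  I^B i → possible child types {O, A, B, AB} ✓
  i i → possible child types {O, A} ✗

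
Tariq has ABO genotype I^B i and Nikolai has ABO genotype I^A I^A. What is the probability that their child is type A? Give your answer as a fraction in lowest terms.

1/2

ABO cross I^B i × I^A I^A → offspring phenotypes: 1/2 A, 1/2 AB.
So P(type A) = 1/2.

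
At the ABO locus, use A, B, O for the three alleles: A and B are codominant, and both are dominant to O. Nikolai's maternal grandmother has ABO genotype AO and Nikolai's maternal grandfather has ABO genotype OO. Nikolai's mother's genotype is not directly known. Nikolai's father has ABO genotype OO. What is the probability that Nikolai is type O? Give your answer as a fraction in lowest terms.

Nikolai's mother's ABO genotype from AO × OO: 1/2 AO, 1/2 OO.
Crossing each possibility with the father OO and summing P(type O): 1/2·1/2 + 1/2·1 = 3/4.

3/4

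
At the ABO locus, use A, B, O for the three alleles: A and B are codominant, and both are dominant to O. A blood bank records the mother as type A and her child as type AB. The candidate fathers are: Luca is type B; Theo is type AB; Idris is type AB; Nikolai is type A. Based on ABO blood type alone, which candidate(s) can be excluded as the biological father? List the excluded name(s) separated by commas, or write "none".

Nikolai

A candidate is excluded only if no genotype consistent with his phenotype could produce a type AB child with a type A mother.
Nikolai (type A): no genotype consistent with that phenotype can produce a type-AB child with a type-A mother.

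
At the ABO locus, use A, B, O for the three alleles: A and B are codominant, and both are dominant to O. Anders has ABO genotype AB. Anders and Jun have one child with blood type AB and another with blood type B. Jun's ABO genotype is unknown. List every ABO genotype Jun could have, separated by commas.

AB, AO, BB, BO

For each candidate genotype of Jun, check whether crossing it with AB can produce every observed child phenotype.
  AA → possible child types {A, AB} ✗
  AB → possible child types {A, B, AB} ✓
  AO → possible child types {A, B, AB} ✓
  BB → possible child types {B, AB} ✓
  BO → possible child types {A, B, AB} ✓
  OO → possible child types {A, B} ✗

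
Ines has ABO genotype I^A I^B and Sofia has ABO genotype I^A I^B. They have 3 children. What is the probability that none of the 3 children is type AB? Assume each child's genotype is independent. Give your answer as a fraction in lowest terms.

ABO cross I^A I^B × I^A I^B → 1/4 A, 1/4 B, 1/2 AB.
So P(type AB) = 1/2 per child.
P(not type AB) = 1/2 for one child; (1/2)^3 = 1/8.

1/8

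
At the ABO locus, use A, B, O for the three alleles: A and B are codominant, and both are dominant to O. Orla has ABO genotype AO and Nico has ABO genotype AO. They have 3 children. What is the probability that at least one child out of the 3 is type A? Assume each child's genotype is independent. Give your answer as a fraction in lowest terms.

ABO cross AO × AO → 1/4 O, 3/4 A.
So P(type A) = 3/4 per child.
P(none) = (1/4)^3 = 1/64; P(at least one) = 1 − 1/64 = 63/64.

63/64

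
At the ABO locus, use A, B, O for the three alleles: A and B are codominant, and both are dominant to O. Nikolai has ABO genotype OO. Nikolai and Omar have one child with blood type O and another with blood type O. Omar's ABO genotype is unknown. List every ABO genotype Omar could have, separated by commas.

AO, BO, OO

For each candidate genotype of Omar, check whether crossing it with OO can produce every observed child phenotype.
  AA → possible child types {A} ✗
  AB → possible child types {A, B} ✗
  AO → possible child types {O, A} ✓
  BB → possible child types {B} ✗
  BO → possible child types {O, B} ✓
  OO → possible child types {O} ✓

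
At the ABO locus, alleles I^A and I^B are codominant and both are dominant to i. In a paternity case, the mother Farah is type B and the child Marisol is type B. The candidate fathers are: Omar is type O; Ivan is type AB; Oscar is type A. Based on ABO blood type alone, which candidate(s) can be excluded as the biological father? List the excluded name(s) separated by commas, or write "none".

none

A candidate is excluded only if no genotype consistent with his phenotype could produce a type B child with a type B mother.
Every candidate has at least one consistent genotype combination, so none can be excluded.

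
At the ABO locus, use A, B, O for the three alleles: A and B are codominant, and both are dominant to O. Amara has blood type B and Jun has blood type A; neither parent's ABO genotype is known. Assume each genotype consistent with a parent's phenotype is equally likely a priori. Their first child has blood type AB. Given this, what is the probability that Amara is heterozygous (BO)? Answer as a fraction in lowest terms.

Possible genotypes: Amara ∈ {BB, BO}; Jun ∈ {AA, AO}.
Weight each parental genotype pair by prior × P(type-AB child):
  BB × AA: posterior weight 4/9.
  BB × AO: posterior weight 2/9.
  BO × AA: posterior weight 2/9.
  BO × AO: posterior weight 1/9.
Sum the posterior weight over pairs where Amara is BO: 1/3.

1/3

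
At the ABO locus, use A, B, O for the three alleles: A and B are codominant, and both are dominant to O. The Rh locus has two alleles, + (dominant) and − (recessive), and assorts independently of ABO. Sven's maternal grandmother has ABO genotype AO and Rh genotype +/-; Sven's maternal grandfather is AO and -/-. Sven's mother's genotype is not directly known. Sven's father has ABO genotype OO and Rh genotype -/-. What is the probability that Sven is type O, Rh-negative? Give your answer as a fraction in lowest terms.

Sven's mother's ABO genotype from AO × AO: 1/4 AA, 1/2 AO, 1/4 OO.
Crossing each possibility with the father OO and summing P(type O): 1/4·0 + 1/2·1/2 + 1/4·1 = 1/2.
Similarly for Rh via the mother's Rh distribution: P(Rh-) = 3/4.
Independent loci: 1/2 × 3/4 = 3/8.

3/8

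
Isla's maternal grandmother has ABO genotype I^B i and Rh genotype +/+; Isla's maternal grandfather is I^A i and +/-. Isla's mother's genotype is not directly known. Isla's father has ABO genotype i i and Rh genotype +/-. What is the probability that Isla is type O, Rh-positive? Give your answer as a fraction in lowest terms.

7/16

Isla's mother's ABO genotype from I^B i × I^A i: 1/4 I^A I^B, 1/4 I^A i, 1/4 I^B i, 1/4 i i.
Crossing each possibility with the father i i and summing P(type O): 1/4·0 + 1/4·1/2 + 1/4·1/2 + 1/4·1 = 1/2.
Similarly for Rh via the mother's Rh distribution: P(Rh+) = 7/8.
Independent loci: 1/2 × 7/8 = 7/16.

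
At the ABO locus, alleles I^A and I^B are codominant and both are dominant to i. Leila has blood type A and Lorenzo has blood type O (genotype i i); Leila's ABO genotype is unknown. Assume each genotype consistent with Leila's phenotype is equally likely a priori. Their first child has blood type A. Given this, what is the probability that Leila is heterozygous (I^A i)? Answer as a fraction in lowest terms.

1/3

Possible genotypes: Leila ∈ {I^A I^A, I^A i}; Lorenzo ∈ {i i}.
Weight each parental genotype pair by prior × P(type-A child):
  I^A I^A × i i: posterior weight 2/3.
  I^A i × i i: posterior weight 1/3.
Sum the posterior weight over pairs where Leila is I^A i: 1/3.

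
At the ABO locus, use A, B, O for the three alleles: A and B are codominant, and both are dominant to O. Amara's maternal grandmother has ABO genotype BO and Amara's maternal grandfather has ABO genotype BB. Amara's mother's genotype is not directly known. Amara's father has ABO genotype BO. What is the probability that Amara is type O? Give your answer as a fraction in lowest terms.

1/8

Amara's mother's ABO genotype from BO × BB: 1/2 BB, 1/2 BO.
Crossing each possibility with the father BO and summing P(type O): 1/2·0 + 1/2·1/4 = 1/8.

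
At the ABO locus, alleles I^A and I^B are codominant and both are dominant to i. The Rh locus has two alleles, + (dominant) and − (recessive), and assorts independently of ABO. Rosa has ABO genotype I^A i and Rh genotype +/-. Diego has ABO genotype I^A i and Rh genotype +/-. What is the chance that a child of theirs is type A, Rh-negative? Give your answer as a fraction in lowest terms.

3/16

ABO cross I^A i × I^A i → offspring phenotypes: 1/4 O, 3/4 A.
Rh cross +/- × +/- → 3/4 Rh+, 1/4 Rh-.
Independent loci: P(type A, Rh-negative) = 3/4 × 1/4 = 3/16.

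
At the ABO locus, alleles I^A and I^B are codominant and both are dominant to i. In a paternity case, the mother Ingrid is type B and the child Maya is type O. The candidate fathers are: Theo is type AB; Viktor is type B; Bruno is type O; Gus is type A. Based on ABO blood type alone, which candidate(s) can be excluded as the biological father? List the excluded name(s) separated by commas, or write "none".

Theo

A candidate is excluded only if no genotype consistent with his phenotype could produce a type O child with a type B mother.
Theo (type AB): no genotype consistent with that phenotype can produce a type-O child with a type-B mother.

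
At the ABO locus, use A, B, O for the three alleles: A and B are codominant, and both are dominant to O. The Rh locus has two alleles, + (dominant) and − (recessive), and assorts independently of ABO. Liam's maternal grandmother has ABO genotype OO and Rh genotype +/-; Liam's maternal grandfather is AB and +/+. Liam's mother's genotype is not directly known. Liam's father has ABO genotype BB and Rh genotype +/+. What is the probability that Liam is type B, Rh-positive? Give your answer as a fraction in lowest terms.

Liam's mother's ABO genotype from OO × AB: 1/2 AO, 1/2 BO.
Crossing each possibility with the father BB and summing P(type B): 1/2·1/2 + 1/2·1 = 3/4.
Similarly for Rh via the mother's Rh distribution: P(Rh+) = 1.
Independent loci: 3/4 × 1 = 3/4.

3/4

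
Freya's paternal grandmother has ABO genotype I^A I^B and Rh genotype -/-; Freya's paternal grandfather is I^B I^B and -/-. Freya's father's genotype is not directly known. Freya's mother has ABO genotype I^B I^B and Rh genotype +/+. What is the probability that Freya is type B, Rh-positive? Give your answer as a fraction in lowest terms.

3/4

Freya's father's ABO genotype from I^A I^B × I^B I^B: 1/2 I^A I^B, 1/2 I^B I^B.
Crossing each possibility with the mother I^B I^B and summing P(type B): 1/2·1/2 + 1/2·1 = 3/4.
Similarly for Rh via the father's Rh distribution: P(Rh+) = 1.
Independent loci: 3/4 × 1 = 3/4.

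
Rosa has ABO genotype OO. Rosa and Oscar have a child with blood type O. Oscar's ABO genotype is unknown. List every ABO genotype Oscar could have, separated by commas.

AO, BO, OO

For each candidate genotype of Oscar, check whether crossing it with OO can produce every observed child phenotype.
  AA → possible child types {A} ✗
  AB → possible child types {A, B} ✗
  AO → possible child types {O, A} ✓
  BB → possible child types {B} ✗
  BO → possible child types {O, B} ✓
  OO → possible child types {O} ✓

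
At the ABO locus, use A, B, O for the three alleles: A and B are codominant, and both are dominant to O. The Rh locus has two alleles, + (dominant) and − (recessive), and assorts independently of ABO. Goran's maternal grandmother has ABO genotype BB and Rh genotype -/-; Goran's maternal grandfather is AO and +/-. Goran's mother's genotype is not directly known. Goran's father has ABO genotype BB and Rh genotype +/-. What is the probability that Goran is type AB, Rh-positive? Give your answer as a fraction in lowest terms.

5/32

Goran's mother's ABO genotype from BB × AO: 1/2 AB, 1/2 BO.
Crossing each possibility with the father BB and summing P(type AB): 1/2·1/2 + 1/2·0 = 1/4.
Similarly for Rh via the mother's Rh distribution: P(Rh+) = 5/8.
Independent loci: 1/4 × 5/8 = 5/32.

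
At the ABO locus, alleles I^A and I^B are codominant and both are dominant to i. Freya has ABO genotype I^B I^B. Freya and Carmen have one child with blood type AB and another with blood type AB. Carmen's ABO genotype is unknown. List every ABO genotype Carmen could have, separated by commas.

I^A I^A, I^A I^B, I^A i

For each candidate genotype of Carmen, check whether crossing it with I^B I^B can produce every observed child phenotype.
  I^A I^A → possible child types {AB} ✓
  I^A I^B → possible child types {B, AB} ✓
  I^A i → possible child types {B, AB} ✓
  I^B I^B → possible child types {B} ✗
  I^B i → possible child types {B} ✗
  i i → possible child types {B} ✗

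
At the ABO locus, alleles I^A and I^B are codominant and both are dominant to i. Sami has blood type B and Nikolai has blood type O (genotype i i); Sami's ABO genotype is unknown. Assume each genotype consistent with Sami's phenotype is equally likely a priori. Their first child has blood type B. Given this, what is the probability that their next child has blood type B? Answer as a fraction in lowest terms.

Possible genotypes: Sami ∈ {I^B I^B, I^B i}; Nikolai ∈ {i i}.
Weight each parental genotype pair by prior × P(type-B child):
  I^B I^B × i i: posterior weight 2/3; P(next child type B) = 1.
  I^B i × i i: posterior weight 1/3; P(next child type B) = 1/2.
Weighted sum = 5/6.

5/6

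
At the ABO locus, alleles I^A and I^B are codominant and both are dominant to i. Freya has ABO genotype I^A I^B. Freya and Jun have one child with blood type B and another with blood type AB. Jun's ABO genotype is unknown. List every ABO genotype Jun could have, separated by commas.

I^A I^B, I^A i, I^B I^B, I^B i

For each candidate genotype of Jun, check whether crossing it with I^A I^B can produce every observed child phenotype.
  I^A I^A → possible child types {A, AB} ✗
  I^A I^B → possible child types {A, B, AB} ✓
  I^A i → possible child types {A, B, AB} ✓
  I^B I^B → possible child types {B, AB} ✓
  I^B i → possible child types {A, B, AB} ✓
  i i → possible child types {A, B} ✗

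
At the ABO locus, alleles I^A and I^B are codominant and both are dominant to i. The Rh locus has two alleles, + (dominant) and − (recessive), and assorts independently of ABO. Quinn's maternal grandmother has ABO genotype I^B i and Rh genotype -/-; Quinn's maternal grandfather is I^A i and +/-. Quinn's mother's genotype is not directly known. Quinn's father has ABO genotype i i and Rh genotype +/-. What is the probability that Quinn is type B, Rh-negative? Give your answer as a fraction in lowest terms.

Quinn's mother's ABO genotype from I^B i × I^A i: 1/4 I^A I^B, 1/4 I^A i, 1/4 I^B i, 1/4 i i.
Crossing each possibility with the father i i and summing P(type B): 1/4·1/2 + 1/4·0 + 1/4·1/2 + 1/4·0 = 1/4.
Similarly for Rh via the mother's Rh distribution: P(Rh-) = 3/8.
Independent loci: 1/4 × 3/8 = 3/32.

3/32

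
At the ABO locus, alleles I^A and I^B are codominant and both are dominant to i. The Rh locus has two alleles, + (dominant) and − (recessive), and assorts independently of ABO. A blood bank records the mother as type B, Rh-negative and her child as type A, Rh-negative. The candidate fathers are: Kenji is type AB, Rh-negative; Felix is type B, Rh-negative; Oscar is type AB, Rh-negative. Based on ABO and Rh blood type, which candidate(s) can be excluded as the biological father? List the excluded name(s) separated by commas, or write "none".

A candidate is excluded only if no genotype consistent with his phenotype could produce a type A, Rh-negative child with a type B, Rh-negative mother.
Felix (type B, Rh-): no genotype consistent with that phenotype can produce a type-A Rh- child with a type-B mother.

Felix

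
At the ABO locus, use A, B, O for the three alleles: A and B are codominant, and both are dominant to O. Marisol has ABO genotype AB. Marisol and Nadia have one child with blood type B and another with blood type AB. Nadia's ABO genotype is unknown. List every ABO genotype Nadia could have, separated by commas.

AB, AO, BB, BO

For each candidate genotype of Nadia, check whether crossing it with AB can produce every observed child phenotype.
  AA → possible child types {A, AB} ✗
  AB → possible child types {A, B, AB} ✓
  AO → possible child types {A, B, AB} ✓
  BB → possible child types {B, AB} ✓
  BO → possible child types {A, B, AB} ✓
  OO → possible child types {A, B} ✗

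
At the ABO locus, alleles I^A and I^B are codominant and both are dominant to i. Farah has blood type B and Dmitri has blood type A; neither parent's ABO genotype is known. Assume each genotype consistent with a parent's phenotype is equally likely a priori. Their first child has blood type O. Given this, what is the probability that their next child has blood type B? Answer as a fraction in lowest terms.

1/4

Possible genotypes: Farah ∈ {I^B I^B, I^B i}; Dmitri ∈ {I^A I^A, I^A i}.
Weight each parental genotype pair by prior × P(type-O child):
  I^B i × I^A i: posterior weight 1; P(next child type B) = 1/4.
Weighted sum = 1/4.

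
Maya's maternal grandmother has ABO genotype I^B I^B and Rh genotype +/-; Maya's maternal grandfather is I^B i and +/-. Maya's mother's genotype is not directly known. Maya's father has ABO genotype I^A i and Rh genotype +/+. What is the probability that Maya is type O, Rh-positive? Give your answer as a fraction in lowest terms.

1/8

Maya's mother's ABO genotype from I^B I^B × I^B i: 1/2 I^B I^B, 1/2 I^B i.
Crossing each possibility with the father I^A i and summing P(type O): 1/2·0 + 1/2·1/4 = 1/8.
Similarly for Rh via the mother's Rh distribution: P(Rh+) = 1.
Independent loci: 1/8 × 1 = 1/8.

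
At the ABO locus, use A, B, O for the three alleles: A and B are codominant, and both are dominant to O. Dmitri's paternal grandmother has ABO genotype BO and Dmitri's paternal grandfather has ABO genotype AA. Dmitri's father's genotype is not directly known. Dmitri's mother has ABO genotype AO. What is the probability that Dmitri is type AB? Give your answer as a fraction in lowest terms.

1/8

Dmitri's father's ABO genotype from BO × AA: 1/2 AB, 1/2 AO.
Crossing each possibility with the mother AO and summing P(type AB): 1/2·1/4 + 1/2·0 = 1/8.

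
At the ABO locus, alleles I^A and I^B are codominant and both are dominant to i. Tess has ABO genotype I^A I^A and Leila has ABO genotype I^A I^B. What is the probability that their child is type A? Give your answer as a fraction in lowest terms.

1/2

ABO cross I^A I^A × I^A I^B → offspring phenotypes: 1/2 A, 1/2 AB.
So P(type A) = 1/2.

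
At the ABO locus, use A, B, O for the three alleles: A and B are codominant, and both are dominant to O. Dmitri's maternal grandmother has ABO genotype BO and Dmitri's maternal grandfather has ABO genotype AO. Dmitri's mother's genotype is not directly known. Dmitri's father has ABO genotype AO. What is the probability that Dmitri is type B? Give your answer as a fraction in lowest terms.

1/8

Dmitri's mother's ABO genotype from BO × AO: 1/4 AB, 1/4 AO, 1/4 BO, 1/4 OO.
Crossing each possibility with the father AO and summing P(type B): 1/4·1/4 + 1/4·0 + 1/4·1/4 + 1/4·0 = 1/8.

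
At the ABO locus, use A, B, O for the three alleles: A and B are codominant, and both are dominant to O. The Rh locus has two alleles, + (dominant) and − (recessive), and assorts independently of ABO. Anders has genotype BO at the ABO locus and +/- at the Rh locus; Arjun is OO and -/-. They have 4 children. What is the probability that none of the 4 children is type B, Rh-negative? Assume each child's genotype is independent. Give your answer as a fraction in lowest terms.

81/256

ABO cross BO × OO → 1/2 O, 1/2 B.
Rh cross +/- × -/- → 1/2 Rh+, 1/2 Rh-; so P(type B, Rh-negative) = 1/2 × 1/2 = 1/4 per child.
P(not type B, Rh-negative) = 3/4 for one child; (3/4)^4 = 81/256.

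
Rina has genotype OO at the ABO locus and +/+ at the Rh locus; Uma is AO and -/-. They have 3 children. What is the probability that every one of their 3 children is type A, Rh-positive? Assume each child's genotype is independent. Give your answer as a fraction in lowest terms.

1/8

ABO cross OO × AO → 1/2 O, 1/2 A.
Rh cross +/+ × -/- → 1 Rh+; so P(type A, Rh-positive) = 1/2 × 1 = 1/2 per child.
All 3 independent: (1/2)^3 = 1/8.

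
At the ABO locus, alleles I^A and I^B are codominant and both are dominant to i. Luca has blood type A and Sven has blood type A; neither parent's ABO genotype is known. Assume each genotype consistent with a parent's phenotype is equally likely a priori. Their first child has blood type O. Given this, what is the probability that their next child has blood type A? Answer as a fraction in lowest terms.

Possible genotypes: Luca ∈ {I^A I^A, I^A i}; Sven ∈ {I^A I^A, I^A i}.
Weight each parental genotype pair by prior × P(type-O child):
  I^A i × I^A i: posterior weight 1; P(next child type A) = 3/4.
Weighted sum = 3/4.

3/4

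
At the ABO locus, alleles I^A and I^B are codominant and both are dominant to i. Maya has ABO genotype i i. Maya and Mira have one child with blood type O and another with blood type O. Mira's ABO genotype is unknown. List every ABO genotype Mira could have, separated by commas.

For each candidate genotype of Mira, check whether crossing it with i i can produce every observed child phenotype.
  I^A I^A → possible child types {A} ✗
  I^A I^B → possible child types {A, B} ✗
  I^A i → possible child types {O, A} ✓
  I^B I^B → possible child types {B} ✗
  I^B i → possible child types {O, B} ✓
  i i → possible child types {O} ✓

I^A i, I^B i, i i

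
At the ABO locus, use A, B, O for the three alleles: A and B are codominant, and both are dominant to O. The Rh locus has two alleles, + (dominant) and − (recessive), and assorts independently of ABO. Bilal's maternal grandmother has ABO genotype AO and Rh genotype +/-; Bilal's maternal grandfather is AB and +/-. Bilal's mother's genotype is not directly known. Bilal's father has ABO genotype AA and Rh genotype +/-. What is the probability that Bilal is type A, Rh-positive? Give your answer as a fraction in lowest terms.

Bilal's mother's ABO genotype from AO × AB: 1/4 AA, 1/4 AB, 1/4 AO, 1/4 BO.
Crossing each possibility with the father AA and summing P(type A): 1/4·1 + 1/4·1/2 + 1/4·1 + 1/4·1/2 = 3/4.
Similarly for Rh via the mother's Rh distribution: P(Rh+) = 3/4.
Independent loci: 3/4 × 3/4 = 9/16.

9/16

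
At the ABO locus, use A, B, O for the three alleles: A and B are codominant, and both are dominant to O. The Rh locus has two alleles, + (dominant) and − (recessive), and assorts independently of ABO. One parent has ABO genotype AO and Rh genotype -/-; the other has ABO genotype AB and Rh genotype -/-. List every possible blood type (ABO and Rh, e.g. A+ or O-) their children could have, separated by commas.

A-, B-, AB-

Gametes from AO × AB give offspring ABO genotypes AA, AB, AO, BO, i.e. phenotypes A, B, AB.
Rh cross -/- × -/- → phenotypes Rh-.
Combining independently: A-, B-, AB-.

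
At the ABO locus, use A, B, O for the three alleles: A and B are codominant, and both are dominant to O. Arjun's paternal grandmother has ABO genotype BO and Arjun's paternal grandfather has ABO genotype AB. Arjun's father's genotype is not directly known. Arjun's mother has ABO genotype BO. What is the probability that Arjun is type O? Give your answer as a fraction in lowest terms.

Arjun's father's ABO genotype from BO × AB: 1/4 AB, 1/4 AO, 1/4 BB, 1/4 BO.
Crossing each possibility with the mother BO and summing P(type O): 1/4·0 + 1/4·1/4 + 1/4·0 + 1/4·1/4 = 1/8.

1/8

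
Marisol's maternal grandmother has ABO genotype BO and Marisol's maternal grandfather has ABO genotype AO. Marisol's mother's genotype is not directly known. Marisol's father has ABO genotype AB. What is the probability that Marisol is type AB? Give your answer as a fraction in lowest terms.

1/4

Marisol's mother's ABO genotype from BO × AO: 1/4 AB, 1/4 AO, 1/4 BO, 1/4 OO.
Crossing each possibility with the father AB and summing P(type AB): 1/4·1/2 + 1/4·1/4 + 1/4·1/4 + 1/4·0 = 1/4.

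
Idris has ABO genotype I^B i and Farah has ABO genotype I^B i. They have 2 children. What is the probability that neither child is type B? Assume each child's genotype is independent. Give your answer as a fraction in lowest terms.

1/16

ABO cross I^B i × I^B i → 1/4 O, 3/4 B.
So P(type B) = 3/4 per child.
P(not type B) = 1/4 for one child; (1/4)^2 = 1/16.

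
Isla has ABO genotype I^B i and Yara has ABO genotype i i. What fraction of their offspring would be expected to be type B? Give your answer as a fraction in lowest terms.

ABO cross I^B i × i i → offspring phenotypes: 1/2 O, 1/2 B.
So P(type B) = 1/2.

1/2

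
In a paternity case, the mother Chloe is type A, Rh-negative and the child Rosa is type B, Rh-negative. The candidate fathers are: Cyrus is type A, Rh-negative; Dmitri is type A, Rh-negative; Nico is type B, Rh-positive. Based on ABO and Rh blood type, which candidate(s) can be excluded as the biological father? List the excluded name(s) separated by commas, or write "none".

A candidate is excluded only if no genotype consistent with his phenotype could produce a type B, Rh-negative child with a type A, Rh-negative mother.
Cyrus (type A, Rh-): no genotype consistent with that phenotype can produce a type-B Rh- child with a type-A mother.
Dmitri (type A, Rh-): no genotype consistent with that phenotype can produce a type-B Rh- child with a type-A mother.

Cyrus, Dmitri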